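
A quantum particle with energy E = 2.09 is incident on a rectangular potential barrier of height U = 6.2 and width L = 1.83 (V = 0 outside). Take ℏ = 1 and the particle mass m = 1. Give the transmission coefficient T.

E < U: inside the barrier ψ ∝ e^{±κx} with κ = √(2m(U − E))/ℏ = 2.867.
κL = 5.247, sinh(κL) = 94.97.
The exact tunnelling result is T⁻¹ = 1 + U² sinh²(κL) / [4E(U − E)] = 10090, so T = 0.0000991.

T = 0.0000991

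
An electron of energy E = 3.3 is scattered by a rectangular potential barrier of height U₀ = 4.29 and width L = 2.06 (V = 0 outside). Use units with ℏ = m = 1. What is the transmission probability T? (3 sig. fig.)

T = 0.00860

E < U₀: inside the barrier ψ ∝ e^{±κx} with κ = √(2m(U₀ − E))/ℏ = 1.407.
κL = 2.899, sinh(κL) = 9.048.
The exact tunnelling result is T⁻¹ = 1 + U₀² sinh²(κL) / [4E(U₀ − E)] = 116.3, so T = 0.00860.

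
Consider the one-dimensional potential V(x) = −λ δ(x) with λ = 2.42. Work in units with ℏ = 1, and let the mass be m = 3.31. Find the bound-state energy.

E = -9.69

The bound state is ψ(x) = √κ e^{−κ|x|}. The derivative jump ψ'(0⁺) − ψ'(0⁻) = −(2mλ/ℏ²)ψ(0) fixes κ = mλ/ℏ² = 8.010.
Then E = −ℏ²κ²/(2m) = −mλ²/(2ℏ²) = -9.692.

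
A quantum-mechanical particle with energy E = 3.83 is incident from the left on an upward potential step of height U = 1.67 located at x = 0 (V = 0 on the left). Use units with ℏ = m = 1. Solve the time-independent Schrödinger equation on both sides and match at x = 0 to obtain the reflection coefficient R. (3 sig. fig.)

R = 0.0202

On each side the TISE gives plane waves with k = √(2m(E − V))/ℏ: k₁ = √(2·1·3.83) = 2.768, k₂ = √(2·1·2.16) = 2.078.
Matching ψ and ψ′ at x = 0 gives r = (k₁ − k₂)/(k₁ + k₂), so R = r² = 0.02023 and T = 1 − R = 0.9798.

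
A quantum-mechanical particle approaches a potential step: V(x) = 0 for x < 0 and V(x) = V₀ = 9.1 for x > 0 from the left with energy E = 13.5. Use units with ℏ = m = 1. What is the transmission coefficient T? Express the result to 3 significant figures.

On each side the TISE gives plane waves with k = √(2m(E − V))/ℏ: k₁ = √(2·1·13.5) = 5.196, k₂ = √(2·1·4.4) = 2.966.
Matching ψ and ψ′ at x = 0 gives r = (k₁ − k₂)/(k₁ + k₂), so R = r² = 0.07461 and T = 1 − R = 0.9254.

T = 0.925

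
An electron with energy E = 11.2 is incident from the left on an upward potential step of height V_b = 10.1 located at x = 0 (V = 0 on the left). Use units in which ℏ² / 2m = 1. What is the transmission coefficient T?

The wavenumbers are k₁ = √(2mE)/ℏ = 3.347 on the left and k₂ = √(2m(E − V_b))/ℏ = 1.049 on the right.
Matching ψ and ψ′ at x = 0 gives r = (k₁ − k₂)/(k₁ + k₂), so R = r² = 0.2733 and T = 1 − R = 0.7267.

T = 0.727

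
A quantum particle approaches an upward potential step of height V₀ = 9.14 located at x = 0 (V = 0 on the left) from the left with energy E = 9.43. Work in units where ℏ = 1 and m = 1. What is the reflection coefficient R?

R = 0.492

The wavenumbers are k₁ = √(2mE)/ℏ = 4.343 on the left and k₂ = √(2m(E − V₀))/ℏ = 0.7616 on the right.
Matching ψ and ψ′ at x = 0 gives r = (k₁ − k₂)/(k₁ + k₂), so R = r² = 0.4922 and T = 1 − R = 0.5078.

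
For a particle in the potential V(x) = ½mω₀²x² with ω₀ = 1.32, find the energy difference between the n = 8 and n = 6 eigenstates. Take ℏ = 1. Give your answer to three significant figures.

ΔE = 2.64

E_n = ℏω₀(n + ½), so ΔE = (8 − 6) ℏω₀ = 2 × 1.32 = 2.640.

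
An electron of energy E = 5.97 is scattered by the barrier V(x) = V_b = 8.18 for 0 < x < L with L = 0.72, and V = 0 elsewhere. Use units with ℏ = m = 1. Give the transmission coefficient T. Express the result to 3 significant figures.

Since E < V_b the interior solution is evanescent with decay constant κ = √(2m(V_b − E))/ℏ = 2.102.
κL = 1.514, sinh(κL) = 2.162.
Matching ψ, ψ′ at both faces gives T = [1 + V_b² sinh²(κL) / (4E(V_b − E))]⁻¹ = 1/6.925 = 0.144.

T = 0.144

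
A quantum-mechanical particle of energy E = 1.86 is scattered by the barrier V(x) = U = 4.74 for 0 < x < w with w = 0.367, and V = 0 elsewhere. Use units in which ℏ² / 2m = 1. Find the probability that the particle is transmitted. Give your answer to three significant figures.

T = 0.684

Since E < U the interior solution is evanescent with decay constant κ = √(2m(U − E))/ℏ = 1.697.
κw = 0.6228, sinh(κw) = 0.6639.
The exact tunnelling result is T⁻¹ = 1 + U² sinh²(κw) / [4E(U − E)] = 1.462, so T = 0.684.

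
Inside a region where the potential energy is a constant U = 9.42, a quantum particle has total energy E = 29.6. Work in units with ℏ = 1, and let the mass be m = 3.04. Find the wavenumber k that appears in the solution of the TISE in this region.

With E > U the solution is oscillatory, ψ ∝ e^{±ikx} with k = √(2m(E − U))/ℏ.
k = √(2 × 3.04 × 20.18) = 11.08.

k = 11.1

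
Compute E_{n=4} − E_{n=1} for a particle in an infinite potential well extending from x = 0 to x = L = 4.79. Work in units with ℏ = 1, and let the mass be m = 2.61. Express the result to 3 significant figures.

ΔE = 1.24

E_n = n²π²ℏ²/(2mL²), so ΔE = (4² − 1²) π²ℏ²/(2mL²).
ΔE = 15 × π² / (2 × 2.61 × 4.79²) = 1.236.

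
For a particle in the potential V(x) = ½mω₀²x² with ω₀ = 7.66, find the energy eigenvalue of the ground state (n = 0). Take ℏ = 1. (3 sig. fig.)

E = 3.83

Using E_n = (n + ½)ℏω₀: E_0 = 0.5 × 7.66 = 3.830.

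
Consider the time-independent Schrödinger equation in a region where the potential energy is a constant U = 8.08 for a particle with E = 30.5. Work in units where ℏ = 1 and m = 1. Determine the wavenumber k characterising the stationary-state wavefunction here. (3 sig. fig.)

With E > U the solution is oscillatory, ψ ∝ e^{±ikx} with k = √(2m(E − U))/ℏ.
k = √(2 × 1 × 22.42) = 6.696.

k = 6.70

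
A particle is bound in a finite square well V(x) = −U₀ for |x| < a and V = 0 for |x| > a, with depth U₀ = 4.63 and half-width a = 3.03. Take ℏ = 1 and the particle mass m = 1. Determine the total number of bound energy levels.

N = 6

Define the well-strength parameter z₀ = (a/ℏ)√(2mU₀) = 3.03 × √(2·1·4.63) = 9.220.
A new bound state (alternating even/odd) appears each time z₀ passes a multiple of π/2, so N = ⌊2z₀/π⌋ + 1 = ⌊5.870⌋ + 1 = 6.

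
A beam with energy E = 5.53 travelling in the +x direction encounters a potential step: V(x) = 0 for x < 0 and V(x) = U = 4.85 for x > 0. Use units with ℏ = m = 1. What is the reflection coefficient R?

R = 0.231

On each side the TISE gives plane waves with k = √(2m(E − V))/ℏ: k₁ = √(2·1·5.53) = 3.326, k₂ = √(2·1·0.68) = 1.166.
Continuity of ψ and ψ′ at the step yields the reflection amplitude r = (k₁ − k₂)/(k₁ + k₂) = 0.4808; thus R = |r|² = 0.2311, T = 0.7689.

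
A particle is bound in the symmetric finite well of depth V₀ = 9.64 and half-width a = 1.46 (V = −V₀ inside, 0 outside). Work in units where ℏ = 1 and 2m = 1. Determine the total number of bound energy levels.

Define the well-strength parameter z₀ = (a/ℏ)√(2mV₀) = 1.46 × √(2·0.5·9.64) = 4.533.
The even/odd transcendental equations gain one root per π/2 in z₀, giving N = 1 + ⌊2z₀/π⌋ = 1 + ⌊2.886⌋ = 3.

N = 3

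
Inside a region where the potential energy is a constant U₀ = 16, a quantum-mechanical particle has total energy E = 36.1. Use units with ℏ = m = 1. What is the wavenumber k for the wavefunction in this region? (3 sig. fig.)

With E > U₀ the solution is oscillatory, ψ ∝ e^{±ikx} with k = √(2m(E − U₀))/ℏ.
k = √(2 × 1 × 20.1) = 6.340.

k = 6.34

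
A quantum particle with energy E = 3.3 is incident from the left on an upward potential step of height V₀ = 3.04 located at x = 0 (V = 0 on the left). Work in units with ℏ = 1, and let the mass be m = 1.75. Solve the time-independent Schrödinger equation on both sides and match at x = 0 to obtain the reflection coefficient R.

R = 0.315

On each side the TISE gives plane waves with k = √(2m(E − V))/ℏ: k₁ = √(2·1.75·3.3) = 3.399, k₂ = √(2·1.75·0.26) = 0.9539.
Continuity of ψ and ψ′ at the step yields the reflection amplitude r = (k₁ − k₂)/(k₁ + k₂) = 0.5617; thus R = |r|² = 0.3155, T = 0.6845.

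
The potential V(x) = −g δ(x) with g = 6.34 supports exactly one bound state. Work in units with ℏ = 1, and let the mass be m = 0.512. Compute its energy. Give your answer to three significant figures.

For x ≠ 0 the bound state is ψ ∝ e^{−κ|x|}; integrating the TISE across the delta gives the cusp condition 2κ = 2mg/ℏ², so κ = 3.246.
Then E = −ℏ²κ²/(2m) = −mg²/(2ℏ²) = -10.29.

E = -10.3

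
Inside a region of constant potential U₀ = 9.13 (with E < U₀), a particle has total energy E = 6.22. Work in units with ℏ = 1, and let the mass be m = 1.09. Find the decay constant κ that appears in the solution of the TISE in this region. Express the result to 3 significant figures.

κ = 2.52

Since E < U₀ the TISE in this region is ψ'' = κ²ψ with κ = √(2m(U₀ − E))/ℏ.
κ = √(2 × 1.09 × 2.91) = 2.519.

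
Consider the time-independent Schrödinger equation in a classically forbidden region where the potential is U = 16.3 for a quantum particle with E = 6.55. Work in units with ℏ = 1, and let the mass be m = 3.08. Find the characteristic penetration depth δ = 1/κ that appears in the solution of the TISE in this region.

δ = 0.129

Since E < U the TISE in this region is ψ'' = κ²ψ with κ = √(2m(U − E))/ℏ.
κ = √(2 × 3.08 × 9.75) = 7.750. The penetration depth is δ = 1/κ = 0.129.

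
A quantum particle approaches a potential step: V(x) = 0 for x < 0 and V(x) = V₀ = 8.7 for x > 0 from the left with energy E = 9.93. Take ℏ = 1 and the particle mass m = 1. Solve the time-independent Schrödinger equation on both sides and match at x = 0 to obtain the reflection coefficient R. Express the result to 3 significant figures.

R = 0.230

On each side the TISE gives plane waves with k = √(2m(E − V))/ℏ: k₁ = √(2·1·9.93) = 4.456, k₂ = √(2·1·1.23) = 1.568.
Continuity of ψ and ψ′ at the step yields the reflection amplitude r = (k₁ − k₂)/(k₁ + k₂) = 0.4793; thus R = |r|² = 0.2298, T = 0.7702.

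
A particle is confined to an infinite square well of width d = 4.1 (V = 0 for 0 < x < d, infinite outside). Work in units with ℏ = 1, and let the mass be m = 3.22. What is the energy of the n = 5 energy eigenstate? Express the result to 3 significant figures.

The infinite-well eigenfunctions ψ_n = √(2/d) sin(nπx/d) vanish at both walls, giving E_n = n²π²ℏ²/(2md²).
E_5 = 5² × π² / (2 × 3.22 × 4.1²) = 2.279.

E = 2.28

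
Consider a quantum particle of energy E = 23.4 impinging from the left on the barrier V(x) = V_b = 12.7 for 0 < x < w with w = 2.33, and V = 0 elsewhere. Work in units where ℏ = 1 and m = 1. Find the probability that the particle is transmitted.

T = 0.867

E > V_b: inside the barrier k₂ = √(2m(E − V_b))/ℏ = 4.626, k₂w = 10.78.
Matching at both interfaces gives T⁻¹ = 1 + V_b² sin²(k₂w) / [4E(E − V_b)] = 1.154, hence T = 0.867.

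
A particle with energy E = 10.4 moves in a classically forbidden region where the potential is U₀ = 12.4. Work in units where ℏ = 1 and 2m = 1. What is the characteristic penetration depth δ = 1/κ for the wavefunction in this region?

Since E < U₀ the TISE in this region is ψ'' = κ²ψ with κ = √(2m(U₀ − E))/ℏ.
κ = √(2 × 0.5 × 2) = 1.414. The penetration depth is δ = 1/κ = 0.707.

δ = 0.707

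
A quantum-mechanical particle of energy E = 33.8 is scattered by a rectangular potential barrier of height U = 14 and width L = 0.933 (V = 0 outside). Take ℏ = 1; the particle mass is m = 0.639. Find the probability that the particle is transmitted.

T = 0.932

E > U: inside the barrier k₂ = √(2m(E − U))/ℏ = 5.030, k₂L = 4.693.
Matching at both interfaces gives T⁻¹ = 1 + U² sin²(k₂L) / [4E(E − U)] = 1.073, hence T = 0.932.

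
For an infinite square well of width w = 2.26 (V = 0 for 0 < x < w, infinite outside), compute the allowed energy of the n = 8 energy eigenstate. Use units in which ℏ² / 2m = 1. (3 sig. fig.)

E = 124

The infinite-well eigenfunctions ψ_n = √(2/w) sin(nπx/w) vanish at both walls, giving E_n = n²π²ℏ²/(2mw²).
E_8 = 8² × π² / (2 × 0.5 × 2.26²) = 123.7.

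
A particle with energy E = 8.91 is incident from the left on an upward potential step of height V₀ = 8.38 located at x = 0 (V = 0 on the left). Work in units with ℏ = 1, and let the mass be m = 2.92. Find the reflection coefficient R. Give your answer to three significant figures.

The wavenumbers are k₁ = √(2mE)/ℏ = 7.213 on the left and k₂ = √(2m(E − V₀))/ℏ = 1.759 on the right.
Continuity of ψ and ψ′ at the step yields the reflection amplitude r = (k₁ − k₂)/(k₁ + k₂) = 0.6079; thus R = |r|² = 0.3695, T = 0.6305.

R = 0.369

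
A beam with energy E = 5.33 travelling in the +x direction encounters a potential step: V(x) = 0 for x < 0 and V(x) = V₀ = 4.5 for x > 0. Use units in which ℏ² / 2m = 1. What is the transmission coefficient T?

T = 0.812

On each side the TISE gives plane waves with k = √(2m(E − V))/ℏ: k₁ = √(2·½·5.33) = 2.309, k₂ = √(2·½·0.83) = 0.9110.
Continuity of ψ and ψ′ at the step yields the reflection amplitude r = (k₁ − k₂)/(k₁ + k₂) = 0.4341; thus R = |r|² = 0.1884, T = 0.8116.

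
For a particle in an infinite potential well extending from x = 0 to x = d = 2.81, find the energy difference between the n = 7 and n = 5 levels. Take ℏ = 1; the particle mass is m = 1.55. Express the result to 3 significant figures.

E_n = n²π²ℏ²/(2md²), so ΔE = (7² − 5²) π²ℏ²/(2md²).
ΔE = 24 × π² / (2 × 1.55 × 2.81²) = 9.677.

ΔE = 9.68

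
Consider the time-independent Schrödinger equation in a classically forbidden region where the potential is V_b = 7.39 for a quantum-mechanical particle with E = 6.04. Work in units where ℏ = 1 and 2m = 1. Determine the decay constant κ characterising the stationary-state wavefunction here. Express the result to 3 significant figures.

κ = 1.16

Since E < V_b the TISE in this region is ψ'' = κ²ψ with κ = √(2m(V_b − E))/ℏ.
κ = √(2 × 0.5 × 1.35) = 1.162.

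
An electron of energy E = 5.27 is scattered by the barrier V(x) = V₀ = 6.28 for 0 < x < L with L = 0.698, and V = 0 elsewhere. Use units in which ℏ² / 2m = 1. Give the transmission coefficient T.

E < V₀: inside the barrier ψ ∝ e^{±κx} with κ = √(2m(V₀ − E))/ℏ = 1.005.
κL = 0.7015, sinh(κL) = 0.7604.
The exact tunnelling result is T⁻¹ = 1 + V₀² sinh²(κL) / [4E(V₀ − E)] = 2.071, so T = 0.483.

T = 0.483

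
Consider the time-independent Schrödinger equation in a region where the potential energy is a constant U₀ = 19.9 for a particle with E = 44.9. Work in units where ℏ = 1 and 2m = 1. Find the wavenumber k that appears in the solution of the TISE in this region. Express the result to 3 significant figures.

With E > U₀ the solution is oscillatory, ψ ∝ e^{±ikx} with k = √(2m(E − U₀))/ℏ.
k = √(2 × 0.5 × 25) = 5.000.

k = 5.00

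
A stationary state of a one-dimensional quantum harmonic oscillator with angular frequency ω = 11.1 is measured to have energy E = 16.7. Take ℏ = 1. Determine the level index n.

n = 1

Invert E_n = (n + ½)ℏω: n = E/ℏω − ½ = 1.005, so n = 1.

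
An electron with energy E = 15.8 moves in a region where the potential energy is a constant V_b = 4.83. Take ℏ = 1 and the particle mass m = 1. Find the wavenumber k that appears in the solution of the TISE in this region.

k = 4.68

With E > V_b the solution is oscillatory, ψ ∝ e^{±ikx} with k = √(2m(E − V_b))/ℏ.
k = √(2 × 1 × 10.97) = 4.684.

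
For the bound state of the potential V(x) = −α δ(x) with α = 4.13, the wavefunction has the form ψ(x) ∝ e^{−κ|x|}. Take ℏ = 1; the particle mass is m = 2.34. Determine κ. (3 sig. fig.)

Integrate −(ℏ²/2m)ψ'' − αδ(x)ψ = Eψ from −ε to +ε: the ψ'' term gives ψ'(0⁺) − ψ'(0⁻) and the δ term gives −(2mα/ℏ²)ψ(0).
With ψ ∝ e^{−κ|x|} this yields −2κ = −2mα/ℏ², so κ = mα/ℏ² = 9.664.

κ = 9.66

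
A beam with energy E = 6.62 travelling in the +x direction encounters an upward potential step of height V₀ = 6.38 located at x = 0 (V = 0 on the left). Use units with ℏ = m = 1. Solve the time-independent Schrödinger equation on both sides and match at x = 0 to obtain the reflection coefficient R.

R = 0.463

The wavenumbers are k₁ = √(2mE)/ℏ = 3.639 on the left and k₂ = √(2m(E − V₀))/ℏ = 0.6928 on the right.
Matching ψ and ψ′ at x = 0 gives r = (k₁ − k₂)/(k₁ + k₂), so R = r² = 0.4625 and T = 1 − R = 0.5375.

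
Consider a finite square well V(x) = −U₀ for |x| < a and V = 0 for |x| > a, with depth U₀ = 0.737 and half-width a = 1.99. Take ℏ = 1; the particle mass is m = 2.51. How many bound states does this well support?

N = 3

Define the well-strength parameter z₀ = (a/ℏ)√(2mU₀) = 1.99 × √(2·2.51·0.737) = 3.828.
A new bound state (alternating even/odd) appears each time z₀ passes a multiple of π/2, so N = ⌊2z₀/π⌋ + 1 = ⌊2.437⌋ + 1 = 3.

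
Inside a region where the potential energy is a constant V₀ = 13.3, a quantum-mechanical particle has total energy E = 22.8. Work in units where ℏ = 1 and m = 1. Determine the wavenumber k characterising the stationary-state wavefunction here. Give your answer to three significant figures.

With E > V₀ the solution is oscillatory, ψ ∝ e^{±ikx} with k = √(2m(E − V₀))/ℏ.
k = √(2 × 1 × 9.5) = 4.359.

k = 4.36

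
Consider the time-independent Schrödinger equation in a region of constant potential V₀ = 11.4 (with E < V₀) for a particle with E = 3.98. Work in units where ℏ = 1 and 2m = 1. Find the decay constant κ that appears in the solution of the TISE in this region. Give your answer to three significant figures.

κ = 2.72

Since E < V₀ the TISE in this region is ψ'' = κ²ψ with κ = √(2m(V₀ − E))/ℏ.
κ = √(2 × 0.5 × 7.42) = 2.724.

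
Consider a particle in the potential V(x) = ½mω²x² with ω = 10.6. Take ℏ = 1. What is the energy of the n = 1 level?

E = 15.9

The oscillator eigenvalues are E_n = ℏω(n + ½), so E_1 = 10.6 × 1.5 = 15.90.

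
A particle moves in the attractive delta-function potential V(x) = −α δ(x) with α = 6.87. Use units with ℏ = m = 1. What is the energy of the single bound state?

For x ≠ 0 the bound state is ψ ∝ e^{−κ|x|}; integrating the TISE across the delta gives the cusp condition 2κ = 2mα/ℏ², so κ = 6.870.
Then E = −ℏ²κ²/(2m) = −mα²/(2ℏ²) = -23.60.

E = -23.6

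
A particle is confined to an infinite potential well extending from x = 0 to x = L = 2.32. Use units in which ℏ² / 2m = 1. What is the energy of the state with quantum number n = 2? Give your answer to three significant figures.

E = 7.33

The infinite-well eigenfunctions ψ_n = √(2/L) sin(nπx/L) vanish at both walls, giving E_n = n²π²ℏ²/(2mL²).
E_2 = 2² × π² / (2 × 0.5 × 2.32²) = 7.335.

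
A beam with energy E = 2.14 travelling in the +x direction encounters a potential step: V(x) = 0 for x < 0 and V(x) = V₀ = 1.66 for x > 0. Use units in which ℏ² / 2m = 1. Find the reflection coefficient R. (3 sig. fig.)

R = 0.128

The wavenumbers are k₁ = √(2mE)/ℏ = 1.463 on the left and k₂ = √(2m(E − V₀))/ℏ = 0.6928 on the right.
Matching ψ and ψ′ at x = 0 gives r = (k₁ − k₂)/(k₁ + k₂), so R = r² = 0.1276 and T = 1 − R = 0.8724.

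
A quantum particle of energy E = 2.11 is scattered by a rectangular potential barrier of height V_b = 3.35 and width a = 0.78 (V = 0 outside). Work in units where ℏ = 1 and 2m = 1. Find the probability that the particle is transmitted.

T = 0.492

E < V_b: inside the barrier ψ ∝ e^{±κx} with κ = √(2m(V_b − E))/ℏ = 1.114.
κa = 0.8686, sinh(κa) = 0.9820.
The exact tunnelling result is T⁻¹ = 1 + V_b² sinh²(κa) / [4E(V_b − E)] = 2.034, so T = 0.492.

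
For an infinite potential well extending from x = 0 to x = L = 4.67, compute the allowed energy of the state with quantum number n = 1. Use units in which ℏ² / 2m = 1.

The infinite-well eigenfunctions ψ_n = √(2/L) sin(nπx/L) vanish at both walls, giving E_n = n²π²ℏ²/(2mL²).
E_1 = 1² × π² / (2 × 0.5 × 4.67²) = 0.4525.

E = 0.453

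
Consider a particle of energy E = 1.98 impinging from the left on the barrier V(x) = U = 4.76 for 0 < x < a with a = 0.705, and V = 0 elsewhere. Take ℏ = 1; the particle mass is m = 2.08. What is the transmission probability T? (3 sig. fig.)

E < U: inside the barrier ψ ∝ e^{±κx} with κ = √(2m(U − E))/ℏ = 3.401.
κa = 2.397, sinh(κa) = 5.452.
The exact tunnelling result is T⁻¹ = 1 + U² sinh²(κa) / [4E(U − E)] = 31.59, so T = 0.0317.

T = 0.0317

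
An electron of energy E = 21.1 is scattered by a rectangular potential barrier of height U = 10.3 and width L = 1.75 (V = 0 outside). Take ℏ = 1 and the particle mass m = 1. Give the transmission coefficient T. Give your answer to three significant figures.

Above the barrier the interior wavenumber is k₂ = √(2m(E − U))/ℏ = 4.648, giving phase k₂L = 8.133.
Matching at both interfaces gives T⁻¹ = 1 + U² sin²(k₂L) / [4E(E − U)] = 1.108, hence T = 0.903.

T = 0.903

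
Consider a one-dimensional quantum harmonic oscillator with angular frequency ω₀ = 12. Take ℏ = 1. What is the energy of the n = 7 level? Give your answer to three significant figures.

Using E_n = (n + ½)ℏω₀: E_7 = 7.5 × 12 = 90.00.

E = 90.0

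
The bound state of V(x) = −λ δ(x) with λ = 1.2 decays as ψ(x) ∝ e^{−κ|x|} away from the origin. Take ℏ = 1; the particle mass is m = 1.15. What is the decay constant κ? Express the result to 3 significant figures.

Integrate −(ℏ²/2m)ψ'' − λδ(x)ψ = Eψ from −ε to +ε: the ψ'' term gives ψ'(0⁺) − ψ'(0⁻) and the δ term gives −(2mλ/ℏ²)ψ(0).
With ψ ∝ e^{−κ|x|} this yields −2κ = −2mλ/ℏ², so κ = mλ/ℏ² = 1.380.

κ = 1.38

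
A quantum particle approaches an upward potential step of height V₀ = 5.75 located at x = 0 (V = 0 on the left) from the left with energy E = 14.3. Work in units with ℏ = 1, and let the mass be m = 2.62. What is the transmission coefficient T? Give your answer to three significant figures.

T = 0.984

The wavenumbers are k₁ = √(2mE)/ℏ = 8.656 on the left and k₂ = √(2m(E − V₀))/ℏ = 6.693 on the right.
Continuity of ψ and ψ′ at the step yields the reflection amplitude r = (k₁ − k₂)/(k₁ + k₂) = 0.1279; thus R = |r|² = 0.01635, T = 0.9836.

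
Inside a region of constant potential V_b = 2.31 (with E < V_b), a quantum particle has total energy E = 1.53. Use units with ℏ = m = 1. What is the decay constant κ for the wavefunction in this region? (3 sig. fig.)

κ = 1.25

Since E < V_b the TISE in this region is ψ'' = κ²ψ with κ = √(2m(V_b − E))/ℏ.
κ = √(2 × 1 × 0.78) = 1.249.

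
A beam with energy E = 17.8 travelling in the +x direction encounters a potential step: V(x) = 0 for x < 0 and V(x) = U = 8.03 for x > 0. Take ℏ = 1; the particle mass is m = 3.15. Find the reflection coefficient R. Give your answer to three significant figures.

The wavenumbers are k₁ = √(2mE)/ℏ = 10.59 on the left and k₂ = √(2m(E − U))/ℏ = 7.845 on the right.
Continuity of ψ and ψ′ at the step yields the reflection amplitude r = (k₁ − k₂)/(k₁ + k₂) = 0.1489; thus R = |r|² = 0.02216, T = 0.9778.

R = 0.0222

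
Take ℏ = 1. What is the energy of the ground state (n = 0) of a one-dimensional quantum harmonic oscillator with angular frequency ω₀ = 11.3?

E = 5.65

Using E_n = (n + ½)ℏω₀: E_0 = 0.5 × 11.3 = 5.650.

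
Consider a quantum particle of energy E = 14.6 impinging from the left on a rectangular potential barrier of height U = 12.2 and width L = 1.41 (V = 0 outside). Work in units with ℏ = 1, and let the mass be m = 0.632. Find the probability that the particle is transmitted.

T = 0.701

E > U: inside the barrier k₂ = √(2m(E − U))/ℏ = 1.742, k₂L = 2.456.
T = [1 + U² sin²(k₂L) / (4E(E − U))]⁻¹ = 1/1.426 = 0.701.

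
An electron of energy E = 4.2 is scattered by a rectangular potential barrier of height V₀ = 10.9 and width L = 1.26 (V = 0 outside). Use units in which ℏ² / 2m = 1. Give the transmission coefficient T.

T = 0.00555

E < V₀: inside the barrier ψ ∝ e^{±κx} with κ = √(2m(V₀ − E))/ℏ = 2.588.
κL = 3.261, sinh(κL) = 13.02.
The exact tunnelling result is T⁻¹ = 1 + V₀² sinh²(κL) / [4E(V₀ − E)] = 180.0, so T = 0.00555.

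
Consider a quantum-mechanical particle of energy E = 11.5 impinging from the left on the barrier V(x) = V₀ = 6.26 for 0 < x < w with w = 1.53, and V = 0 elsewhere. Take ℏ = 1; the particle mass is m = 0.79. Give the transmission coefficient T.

T = 0.872

Above the barrier the interior wavenumber is k₂ = √(2m(E − V₀))/ℏ = 2.877, giving phase k₂w = 4.402.
Matching at both interfaces gives T⁻¹ = 1 + V₀² sin²(k₂w) / [4E(E − V₀)] = 1.147, hence T = 0.872.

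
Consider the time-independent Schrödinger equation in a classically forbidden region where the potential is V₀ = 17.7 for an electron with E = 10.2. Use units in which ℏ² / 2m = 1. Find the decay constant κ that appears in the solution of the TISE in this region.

Since E < V₀ the TISE in this region is ψ'' = κ²ψ with κ = √(2m(V₀ − E))/ℏ.
κ = √(2 × 0.5 × 7.5) = 2.739.

κ = 2.74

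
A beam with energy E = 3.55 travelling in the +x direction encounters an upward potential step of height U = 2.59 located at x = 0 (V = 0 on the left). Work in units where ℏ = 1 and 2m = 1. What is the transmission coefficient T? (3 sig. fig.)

On each side the TISE gives plane waves with k = √(2m(E − V))/ℏ: k₁ = √(2·½·3.55) = 1.884, k₂ = √(2·½·0.96) = 0.9798.
Continuity of ψ and ψ′ at the step yields the reflection amplitude r = (k₁ − k₂)/(k₁ + k₂) = 0.3158; thus R = |r|² = 0.09971, T = 0.9003.

T = 0.900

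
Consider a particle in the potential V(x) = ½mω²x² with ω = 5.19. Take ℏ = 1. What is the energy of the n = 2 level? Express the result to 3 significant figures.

Using E_n = (n + ½)ℏω: E_2 = 2.5 × 5.19 = 12.98.

E = 13.0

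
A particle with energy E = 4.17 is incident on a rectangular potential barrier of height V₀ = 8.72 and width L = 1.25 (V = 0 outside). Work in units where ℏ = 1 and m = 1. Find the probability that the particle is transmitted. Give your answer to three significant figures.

T = 0.00212

E < V₀: inside the barrier ψ ∝ e^{±κx} with κ = √(2m(V₀ − E))/ℏ = 3.017.
κL = 3.771, sinh(κL) = 21.70.
Matching ψ, ψ′ at both faces gives T = [1 + V₀² sinh²(κL) / (4E(V₀ − E))]⁻¹ = 1/472.6 = 0.00212.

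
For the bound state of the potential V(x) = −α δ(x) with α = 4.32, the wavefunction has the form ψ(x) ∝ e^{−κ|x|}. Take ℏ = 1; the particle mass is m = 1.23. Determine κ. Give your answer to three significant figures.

Integrate −(ℏ²/2m)ψ'' − αδ(x)ψ = Eψ from −ε to +ε: the ψ'' term gives ψ'(0⁺) − ψ'(0⁻) and the δ term gives −(2mα/ℏ²)ψ(0).
With ψ ∝ e^{−κ|x|} this yields −2κ = −2mα/ℏ², so κ = mα/ℏ² = 5.314.

κ = 5.31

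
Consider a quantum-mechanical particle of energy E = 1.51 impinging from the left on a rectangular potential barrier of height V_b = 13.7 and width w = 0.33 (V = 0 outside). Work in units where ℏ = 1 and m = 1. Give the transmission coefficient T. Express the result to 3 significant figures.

E < V_b: inside the barrier ψ ∝ e^{±κx} with κ = √(2m(V_b − E))/ℏ = 4.938.
κw = 1.629, sinh(κw) = 2.452.
The exact tunnelling result is T⁻¹ = 1 + V_b² sinh²(κw) / [4E(V_b − E)] = 16.33, so T = 0.0612.

T = 0.0612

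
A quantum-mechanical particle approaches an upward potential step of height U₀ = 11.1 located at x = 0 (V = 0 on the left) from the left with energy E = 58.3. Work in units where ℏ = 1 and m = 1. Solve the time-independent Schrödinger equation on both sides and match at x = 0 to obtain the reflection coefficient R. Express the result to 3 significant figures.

R = 0.00278

On each side the TISE gives plane waves with k = √(2m(E − V))/ℏ: k₁ = √(2·1·58.3) = 10.80, k₂ = √(2·1·47.2) = 9.716.
Continuity of ψ and ψ′ at the step yields the reflection amplitude r = (k₁ − k₂)/(k₁ + k₂) = 0.05275; thus R = |r|² = 0.002783, T = 0.9972.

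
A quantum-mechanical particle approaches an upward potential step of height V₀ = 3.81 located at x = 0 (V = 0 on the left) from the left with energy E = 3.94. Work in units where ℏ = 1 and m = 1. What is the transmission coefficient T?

On each side the TISE gives plane waves with k = √(2m(E − V))/ℏ: k₁ = √(2·1·3.94) = 2.807, k₂ = √(2·1·0.13) = 0.5099.
Matching ψ and ψ′ at x = 0 gives r = (k₁ − k₂)/(k₁ + k₂), so R = r² = 0.4796 and T = 1 − R = 0.5204.

T = 0.520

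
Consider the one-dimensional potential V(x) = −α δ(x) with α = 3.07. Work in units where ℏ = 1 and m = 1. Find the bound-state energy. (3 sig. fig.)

E = -4.71

The bound state is ψ(x) = √κ e^{−κ|x|}. The derivative jump ψ'(0⁺) − ψ'(0⁻) = −(2mα/ℏ²)ψ(0) fixes κ = mα/ℏ² = 3.070.
Then E = −ℏ²κ²/(2m) = −mα²/(2ℏ²) = -4.712.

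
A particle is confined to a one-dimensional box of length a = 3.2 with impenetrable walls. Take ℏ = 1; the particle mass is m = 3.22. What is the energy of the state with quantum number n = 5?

E = 3.74

The infinite-well eigenfunctions ψ_n = √(2/a) sin(nπx/a) vanish at both walls, giving E_n = n²π²ℏ²/(2ma²).
E_5 = 5² × π² / (2 × 3.22 × 3.2²) = 3.742.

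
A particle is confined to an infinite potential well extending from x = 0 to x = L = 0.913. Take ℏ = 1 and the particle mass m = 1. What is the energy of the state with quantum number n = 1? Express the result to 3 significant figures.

E = 5.92

The infinite-well eigenfunctions ψ_n = √(2/L) sin(nπx/L) vanish at both walls, giving E_n = n²π²ℏ²/(2mL²).
E_1 = 1² × π² / (2 × 1 × 0.913²) = 5.920.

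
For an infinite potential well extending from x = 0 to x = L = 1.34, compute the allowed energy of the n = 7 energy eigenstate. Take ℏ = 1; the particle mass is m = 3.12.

The infinite-well eigenfunctions ψ_n = √(2/L) sin(nπx/L) vanish at both walls, giving E_n = n²π²ℏ²/(2mL²).
E_7 = 7² × π² / (2 × 3.12 × 1.34²) = 43.16.

E = 43.2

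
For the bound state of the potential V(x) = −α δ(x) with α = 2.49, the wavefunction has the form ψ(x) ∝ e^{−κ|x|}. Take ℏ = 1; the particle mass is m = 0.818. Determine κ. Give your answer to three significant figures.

κ = 2.04

Integrate −(ℏ²/2m)ψ'' − αδ(x)ψ = Eψ from −ε to +ε: the ψ'' term gives ψ'(0⁺) − ψ'(0⁻) and the δ term gives −(2mα/ℏ²)ψ(0).
With ψ ∝ e^{−κ|x|} this yields −2κ = −2mα/ℏ², so κ = mα/ℏ² = 2.037.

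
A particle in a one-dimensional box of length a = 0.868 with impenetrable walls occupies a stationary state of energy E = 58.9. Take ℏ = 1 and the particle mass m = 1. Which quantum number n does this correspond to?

n = 3

From E_n = n²π²ℏ²/(2ma²) invert to n = √(2ma²E)/(πℏ).
n = (0.868/π) × √(2 × 1 × 58.9) = 2.999 → n = 3.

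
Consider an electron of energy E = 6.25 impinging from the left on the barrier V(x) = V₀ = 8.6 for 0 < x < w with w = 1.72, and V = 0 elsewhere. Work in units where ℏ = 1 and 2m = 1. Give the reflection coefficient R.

R = 0.984

E < V₀: inside the barrier ψ ∝ e^{±κx} with κ = √(2m(V₀ − E))/ℏ = 1.533.
κw = 2.637, sinh(κw) = 6.948.
Matching ψ, ψ′ at both faces gives T = [1 + V₀² sinh²(κw) / (4E(V₀ − E))]⁻¹ = 1/61.77 = 0.0162.
R = 1 − T = 0.984.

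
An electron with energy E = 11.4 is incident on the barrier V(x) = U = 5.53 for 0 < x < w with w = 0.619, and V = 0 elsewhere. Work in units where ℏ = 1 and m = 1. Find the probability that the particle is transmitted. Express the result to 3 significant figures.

T = 0.923

Above the barrier the interior wavenumber is k₂ = √(2m(E − U))/ℏ = 3.426, giving phase k₂w = 2.121.
Matching at both interfaces gives T⁻¹ = 1 + U² sin²(k₂w) / [4E(E − U)] = 1.083, hence T = 0.923.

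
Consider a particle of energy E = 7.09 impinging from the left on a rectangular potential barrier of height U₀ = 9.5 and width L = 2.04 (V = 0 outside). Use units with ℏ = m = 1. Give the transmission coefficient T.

T = 0.000390

E < U₀: inside the barrier ψ ∝ e^{±κx} with κ = √(2m(U₀ − E))/ℏ = 2.195.
κL = 4.479, sinh(κL) = 44.06.
Matching ψ, ψ′ at both faces gives T = [1 + U₀² sinh²(κL) / (4E(U₀ − E))]⁻¹ = 1/2564 = 0.000390.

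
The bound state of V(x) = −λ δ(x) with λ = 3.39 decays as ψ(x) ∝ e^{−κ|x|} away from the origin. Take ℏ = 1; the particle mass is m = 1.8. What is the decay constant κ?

Integrate −(ℏ²/2m)ψ'' − λδ(x)ψ = Eψ from −ε to +ε: the ψ'' term gives ψ'(0⁺) − ψ'(0⁻) and the δ term gives −(2mλ/ℏ²)ψ(0).
With ψ ∝ e^{−κ|x|} this yields −2κ = −2mλ/ℏ², so κ = mλ/ℏ² = 6.102.

κ = 6.10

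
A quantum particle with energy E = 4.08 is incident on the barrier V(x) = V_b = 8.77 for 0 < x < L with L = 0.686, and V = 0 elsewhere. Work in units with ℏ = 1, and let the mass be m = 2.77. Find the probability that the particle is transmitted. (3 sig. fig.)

T = 0.00365

E < V_b: inside the barrier ψ ∝ e^{±κx} with κ = √(2m(V_b − E))/ℏ = 5.097.
κL = 3.497, sinh(κL) = 16.49.
Matching ψ, ψ′ at both faces gives T = [1 + V_b² sinh²(κL) / (4E(V_b − E))]⁻¹ = 1/274.2 = 0.00365.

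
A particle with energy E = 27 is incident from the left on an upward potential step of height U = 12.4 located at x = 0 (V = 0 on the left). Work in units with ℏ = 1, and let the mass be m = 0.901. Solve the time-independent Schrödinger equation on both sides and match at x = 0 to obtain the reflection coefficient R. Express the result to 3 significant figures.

The wavenumbers are k₁ = √(2mE)/ℏ = 6.975 on the left and k₂ = √(2m(E − U))/ℏ = 5.129 on the right.
Continuity of ψ and ψ′ at the step yields the reflection amplitude r = (k₁ − k₂)/(k₁ + k₂) = 0.1525; thus R = |r|² = 0.02326, T = 0.9767.

R = 0.0233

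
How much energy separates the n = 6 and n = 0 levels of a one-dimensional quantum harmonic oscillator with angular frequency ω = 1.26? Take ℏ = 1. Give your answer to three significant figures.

ΔE = 7.56

E_n = ℏω(n + ½), so ΔE = (6 − 0) ℏω = 6 × 1.26 = 7.560.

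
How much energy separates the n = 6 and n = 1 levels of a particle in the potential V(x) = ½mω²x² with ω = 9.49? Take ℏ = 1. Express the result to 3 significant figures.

ΔE = 47.5

E_n = ℏω(n + ½), so ΔE = (6 − 1) ℏω = 5 × 9.49 = 47.45.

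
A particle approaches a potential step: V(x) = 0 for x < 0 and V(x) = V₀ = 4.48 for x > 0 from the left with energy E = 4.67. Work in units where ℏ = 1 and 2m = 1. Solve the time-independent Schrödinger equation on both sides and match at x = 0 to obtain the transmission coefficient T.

T = 0.559

The wavenumbers are k₁ = √(2mE)/ℏ = 2.161 on the left and k₂ = √(2m(E − V₀))/ℏ = 0.4359 on the right.
Matching ψ and ψ′ at x = 0 gives r = (k₁ − k₂)/(k₁ + k₂), so R = r² = 0.4413 and T = 1 − R = 0.5587.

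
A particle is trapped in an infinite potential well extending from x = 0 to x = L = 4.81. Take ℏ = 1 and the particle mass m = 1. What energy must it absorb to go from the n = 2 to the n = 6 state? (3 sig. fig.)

E_n = n²π²ℏ²/(2mL²), so ΔE = (6² − 2²) π²ℏ²/(2mL²).
ΔE = 32 × π² / (2 × 1 × 4.81²) = 6.825.

ΔE = 6.83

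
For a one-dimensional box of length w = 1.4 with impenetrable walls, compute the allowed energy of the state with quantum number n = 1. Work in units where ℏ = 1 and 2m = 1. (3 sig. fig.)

Requiring ψ(0) = ψ(w) = 0 quantises k = nπ/w, hence E_n = ℏ²k²/2m = n²π²ℏ²/(2mw²).
E_1 = 1² × π² / (2 × 0.5 × 1.4²) = 5.036.

E = 5.04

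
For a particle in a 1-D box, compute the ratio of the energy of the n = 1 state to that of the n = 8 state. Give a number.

0.015625

Since E_n ∝ n², the ratio is (1/8)² = 0.015625.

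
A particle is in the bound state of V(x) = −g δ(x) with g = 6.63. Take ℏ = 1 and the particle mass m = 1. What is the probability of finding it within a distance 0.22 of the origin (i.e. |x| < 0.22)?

The normalised bound state is ψ = √κ e^{−κ|x|} with κ = mg/ℏ² = 6.630.
P(|x| < d) = ∫_{−d}^{d} κ e^{−2κ|x|} dx = 1 − e^{−2κd} = 1 − e^{−2.917} = 0.9459.

P = 0.946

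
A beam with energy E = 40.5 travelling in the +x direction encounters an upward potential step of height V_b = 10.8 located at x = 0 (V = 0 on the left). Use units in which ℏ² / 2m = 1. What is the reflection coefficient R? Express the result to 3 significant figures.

R = 0.00599

The wavenumbers are k₁ = √(2mE)/ℏ = 6.364 on the left and k₂ = √(2m(E − V_b))/ℏ = 5.450 on the right.
Matching ψ and ψ′ at x = 0 gives r = (k₁ − k₂)/(k₁ + k₂), so R = r² = 0.005988 and T = 1 − R = 0.9940.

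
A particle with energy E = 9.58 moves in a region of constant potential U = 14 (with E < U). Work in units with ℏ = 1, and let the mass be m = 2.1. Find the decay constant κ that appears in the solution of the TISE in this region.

κ = 4.31

Since E < U the TISE in this region is ψ'' = κ²ψ with κ = √(2m(U − E))/ℏ.
κ = √(2 × 2.1 × 4.42) = 4.309.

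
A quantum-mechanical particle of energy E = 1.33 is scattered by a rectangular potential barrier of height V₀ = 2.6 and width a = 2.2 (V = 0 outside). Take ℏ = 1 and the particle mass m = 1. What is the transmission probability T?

T = 0.00359

E < V₀: inside the barrier ψ ∝ e^{±κx} with κ = √(2m(V₀ − E))/ℏ = 1.594.
κa = 3.506, sinh(κa) = 16.65.
Matching ψ, ψ′ at both faces gives T = [1 + V₀² sinh²(κa) / (4E(V₀ − E))]⁻¹ = 1/278.2 = 0.00359.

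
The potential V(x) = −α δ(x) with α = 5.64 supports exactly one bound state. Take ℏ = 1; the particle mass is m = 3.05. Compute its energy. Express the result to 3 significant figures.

For x ≠ 0 the bound state is ψ ∝ e^{−κ|x|}; integrating the TISE across the delta gives the cusp condition 2κ = 2mα/ℏ², so κ = 17.20.
Then E = −ℏ²κ²/(2m) = −mα²/(2ℏ²) = -48.51.

E = -48.5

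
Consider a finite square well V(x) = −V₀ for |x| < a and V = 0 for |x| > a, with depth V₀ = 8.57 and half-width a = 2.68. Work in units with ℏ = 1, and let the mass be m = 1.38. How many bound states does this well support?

N = 9

The dimensionless depth is z₀ = a√(2mV₀)/ℏ = 2.68 × √(23.65) = 13.03.
A new bound state (alternating even/odd) appears each time z₀ passes a multiple of π/2, so N = ⌊2z₀/π⌋ + 1 = ⌊8.298⌋ + 1 = 9.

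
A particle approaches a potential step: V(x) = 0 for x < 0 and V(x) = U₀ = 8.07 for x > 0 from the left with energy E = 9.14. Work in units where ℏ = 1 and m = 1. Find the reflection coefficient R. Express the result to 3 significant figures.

R = 0.240

The wavenumbers are k₁ = √(2mE)/ℏ = 4.276 on the left and k₂ = √(2m(E − U₀))/ℏ = 1.463 on the right.
Matching ψ and ψ′ at x = 0 gives r = (k₁ − k₂)/(k₁ + k₂), so R = r² = 0.2402 and T = 1 − R = 0.7598.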